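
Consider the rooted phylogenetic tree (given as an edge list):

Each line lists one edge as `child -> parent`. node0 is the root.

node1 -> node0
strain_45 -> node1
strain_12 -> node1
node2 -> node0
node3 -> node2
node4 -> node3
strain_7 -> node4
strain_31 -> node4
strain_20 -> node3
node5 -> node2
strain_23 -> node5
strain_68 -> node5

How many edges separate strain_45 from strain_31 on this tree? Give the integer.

6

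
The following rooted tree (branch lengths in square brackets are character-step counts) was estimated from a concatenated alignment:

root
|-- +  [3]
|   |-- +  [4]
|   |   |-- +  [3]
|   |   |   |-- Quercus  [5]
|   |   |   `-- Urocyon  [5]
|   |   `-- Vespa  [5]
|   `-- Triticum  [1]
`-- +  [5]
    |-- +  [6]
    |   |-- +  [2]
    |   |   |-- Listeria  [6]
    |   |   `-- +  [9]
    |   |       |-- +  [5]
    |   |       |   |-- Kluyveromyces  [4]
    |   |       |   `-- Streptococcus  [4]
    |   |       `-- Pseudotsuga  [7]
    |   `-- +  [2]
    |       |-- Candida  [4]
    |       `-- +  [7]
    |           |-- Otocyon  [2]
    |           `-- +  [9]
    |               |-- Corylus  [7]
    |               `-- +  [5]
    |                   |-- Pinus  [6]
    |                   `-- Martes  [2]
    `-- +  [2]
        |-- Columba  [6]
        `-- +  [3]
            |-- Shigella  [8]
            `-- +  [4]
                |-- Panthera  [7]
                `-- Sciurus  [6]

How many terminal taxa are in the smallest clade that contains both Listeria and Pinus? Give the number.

The MRCA of Listeria and Pinus is the node subtending ((Listeria,((Kluyveromyces,Streptococcus),Pseudotsuga)),(Candida,(Otocyon,(Corylus,(Pinus,Martes))))).
That clade contains 9 terminal taxa: Candida, Corylus, Kluyveromyces, Listeria, Martes, Otocyon, Pinus, Pseudotsuga, Streptococcus.

9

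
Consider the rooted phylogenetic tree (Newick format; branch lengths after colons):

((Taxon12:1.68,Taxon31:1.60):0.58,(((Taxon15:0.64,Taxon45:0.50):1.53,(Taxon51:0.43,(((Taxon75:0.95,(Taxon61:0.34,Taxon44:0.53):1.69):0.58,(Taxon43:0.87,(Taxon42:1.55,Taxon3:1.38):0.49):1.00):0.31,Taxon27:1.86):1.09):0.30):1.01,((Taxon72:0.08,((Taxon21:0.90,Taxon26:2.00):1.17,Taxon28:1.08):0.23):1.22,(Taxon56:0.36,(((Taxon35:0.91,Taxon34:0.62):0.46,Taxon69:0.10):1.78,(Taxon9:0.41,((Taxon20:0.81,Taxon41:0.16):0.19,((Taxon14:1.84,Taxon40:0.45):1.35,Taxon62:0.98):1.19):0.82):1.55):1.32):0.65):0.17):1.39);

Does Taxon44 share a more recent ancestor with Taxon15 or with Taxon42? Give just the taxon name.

The MRCA of Taxon44 and Taxon42 subtends ((Taxon75,(Taxon61,Taxon44)),(Taxon43,(Taxon42,Taxon3))) (6 taxa).
The MRCA of Taxon44 and Taxon15 subtends ((Taxon15,Taxon45),(Taxon51,(((Taxon75,(Taxon61,Taxon44)),(Taxon43,(Taxon42,Taxon3))),Taxon27))) (10 taxa).
The first is nested inside the second, so Taxon44 shares a more recent common ancestor with Taxon42.

Taxon42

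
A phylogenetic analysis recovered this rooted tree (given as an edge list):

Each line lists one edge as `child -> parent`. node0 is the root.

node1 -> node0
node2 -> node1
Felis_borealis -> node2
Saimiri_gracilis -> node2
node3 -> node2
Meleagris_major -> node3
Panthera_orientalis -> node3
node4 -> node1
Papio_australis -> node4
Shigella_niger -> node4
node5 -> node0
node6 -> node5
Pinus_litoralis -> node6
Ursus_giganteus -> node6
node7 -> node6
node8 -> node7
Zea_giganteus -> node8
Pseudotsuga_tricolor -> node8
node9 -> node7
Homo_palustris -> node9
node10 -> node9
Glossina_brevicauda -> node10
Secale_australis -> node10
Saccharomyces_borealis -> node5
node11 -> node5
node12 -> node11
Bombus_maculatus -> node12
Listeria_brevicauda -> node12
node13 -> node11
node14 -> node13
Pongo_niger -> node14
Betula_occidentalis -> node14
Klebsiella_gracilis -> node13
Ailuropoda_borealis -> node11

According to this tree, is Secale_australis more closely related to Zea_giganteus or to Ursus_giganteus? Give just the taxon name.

Zea_giganteus

The MRCA of Secale_australis and Zea_giganteus subtends ((Zea_giganteus,Pseudotsuga_tricolor),(Homo_palustris,(Glossina_brevicauda,Secale_australis))) (5 taxa).
The MRCA of Secale_australis and Ursus_giganteus subtends (Pinus_litoralis,Ursus_giganteus,((Zea_giganteus,Pseudotsuga_tricolor),(Homo_palustris,(Glossina_brevicauda,Secale_australis)))) (7 taxa).
The first is nested inside the second, so Secale_australis shares a more recent common ancestor with Zea_giganteus.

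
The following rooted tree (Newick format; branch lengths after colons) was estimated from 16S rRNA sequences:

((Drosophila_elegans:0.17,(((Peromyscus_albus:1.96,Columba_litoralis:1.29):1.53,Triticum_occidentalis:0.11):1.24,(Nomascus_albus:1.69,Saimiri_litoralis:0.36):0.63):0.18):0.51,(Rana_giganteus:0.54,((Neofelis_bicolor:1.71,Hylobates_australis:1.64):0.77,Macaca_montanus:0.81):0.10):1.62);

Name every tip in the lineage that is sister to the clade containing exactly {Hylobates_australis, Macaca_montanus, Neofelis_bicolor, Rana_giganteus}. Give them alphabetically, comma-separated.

Columba_litoralis, Drosophila_elegans, Nomascus_albus, Peromyscus_albus, Saimiri_litoralis, Triticum_occidentalis

The clade containing exactly {Hylobates_australis, Macaca_montanus, Neofelis_bicolor, Rana_giganteus} attaches directly to the root of the tree.
The other lineage descending from that same node — the sister group — is (Drosophila_elegans,(((Peromyscus_albus,Columba_litoralis),Triticum_occidentalis),(Nomascus_albus,Saimiri_litoralis))); its 6 tips in alphabetical order are the answer.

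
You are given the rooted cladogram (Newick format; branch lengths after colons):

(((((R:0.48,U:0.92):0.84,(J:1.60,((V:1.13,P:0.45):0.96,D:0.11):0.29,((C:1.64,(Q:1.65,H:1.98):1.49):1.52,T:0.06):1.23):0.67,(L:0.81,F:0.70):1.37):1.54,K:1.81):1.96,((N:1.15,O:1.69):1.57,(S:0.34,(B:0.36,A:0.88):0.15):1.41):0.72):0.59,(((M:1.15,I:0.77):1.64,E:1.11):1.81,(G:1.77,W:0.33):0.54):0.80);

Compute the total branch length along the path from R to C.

6.38

The path runs R → … → MRCA → … → C; the MRCA is the node subtending ((R,U),(J,((V,P),D),((C,(Q,H)),T)),(L,F)).
Branch lengths along that path: 0.48 + 0.84 + 0.67 + 1.23 + 1.52 + 1.64 = 6.38.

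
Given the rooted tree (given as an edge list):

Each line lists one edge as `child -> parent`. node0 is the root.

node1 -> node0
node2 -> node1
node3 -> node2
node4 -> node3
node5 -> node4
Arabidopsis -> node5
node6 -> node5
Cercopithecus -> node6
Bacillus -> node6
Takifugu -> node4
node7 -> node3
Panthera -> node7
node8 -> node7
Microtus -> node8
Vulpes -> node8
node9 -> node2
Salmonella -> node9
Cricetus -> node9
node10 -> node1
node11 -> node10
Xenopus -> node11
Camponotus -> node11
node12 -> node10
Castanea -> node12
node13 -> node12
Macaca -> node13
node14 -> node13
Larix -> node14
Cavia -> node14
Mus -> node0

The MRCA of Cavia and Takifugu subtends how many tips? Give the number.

The MRCA of Cavia and Takifugu is the node subtending (((((Arabidopsis,(Cercopithecus,Bacillus)),Takifugu),(Panthera,(Microtus,Vulpes))),(Salmonella,Cricetus)),((Xenopus,Camponotus),(Castanea,(Macaca,(Larix,Cavia))))).
That clade contains 15 terminal taxa: Arabidopsis, Bacillus, Camponotus, Castanea, Cavia, Cercopithecus, Cricetus, Larix, Macaca, Microtus, Panthera, Salmonella, Takifugu, Vulpes, Xenopus.

15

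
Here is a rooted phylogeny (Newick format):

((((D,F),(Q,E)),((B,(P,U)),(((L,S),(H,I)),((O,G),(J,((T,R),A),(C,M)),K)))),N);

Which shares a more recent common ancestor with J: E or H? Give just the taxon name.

H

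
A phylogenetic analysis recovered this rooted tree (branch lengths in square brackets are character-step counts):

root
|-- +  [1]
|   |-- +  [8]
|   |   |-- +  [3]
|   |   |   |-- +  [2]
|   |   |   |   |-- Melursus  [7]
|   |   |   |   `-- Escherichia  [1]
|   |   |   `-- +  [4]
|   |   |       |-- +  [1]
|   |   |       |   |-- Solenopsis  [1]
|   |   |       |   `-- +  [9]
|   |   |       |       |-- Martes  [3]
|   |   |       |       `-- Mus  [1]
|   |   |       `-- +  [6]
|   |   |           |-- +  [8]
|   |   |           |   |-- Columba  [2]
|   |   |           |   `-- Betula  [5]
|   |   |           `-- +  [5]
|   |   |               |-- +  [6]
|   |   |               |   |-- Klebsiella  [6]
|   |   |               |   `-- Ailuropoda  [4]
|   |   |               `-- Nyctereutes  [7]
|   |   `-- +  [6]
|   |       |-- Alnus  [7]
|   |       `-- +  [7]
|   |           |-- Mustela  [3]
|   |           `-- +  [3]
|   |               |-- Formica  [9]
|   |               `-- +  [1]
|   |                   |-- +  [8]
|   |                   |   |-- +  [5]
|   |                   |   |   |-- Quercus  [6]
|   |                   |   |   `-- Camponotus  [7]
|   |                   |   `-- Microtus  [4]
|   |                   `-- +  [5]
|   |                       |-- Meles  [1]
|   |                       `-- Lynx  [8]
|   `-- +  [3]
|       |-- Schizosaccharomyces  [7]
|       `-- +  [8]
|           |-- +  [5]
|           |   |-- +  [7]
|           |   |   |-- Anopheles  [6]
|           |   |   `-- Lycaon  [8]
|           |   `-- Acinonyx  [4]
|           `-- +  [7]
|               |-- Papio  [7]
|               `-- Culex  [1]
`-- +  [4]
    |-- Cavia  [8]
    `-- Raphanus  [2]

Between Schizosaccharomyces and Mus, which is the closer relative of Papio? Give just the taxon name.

The MRCA of Papio and Schizosaccharomyces subtends (Schizosaccharomyces,(((Anopheles,Lycaon),Acinonyx),(Papio,Culex))) (6 taxa).
The MRCA of Papio and Mus subtends ((((Melursus,Escherichia),((Solenopsis,(Martes,Mus)),((Columba,Betula),((Klebsiella,Ailuropoda),Nyctereutes)))),(Alnus,(Mustela,(Formica,(((Quercus,Camponotus),Microtus),(Meles,Lynx)))))),(Schizosaccharomyces,(((Anopheles,Lycaon),Acinonyx),(Papio,Culex)))) (24 taxa).
The first is nested inside the second, so Papio shares a more recent common ancestor with Schizosaccharomyces.

Schizosaccharomyces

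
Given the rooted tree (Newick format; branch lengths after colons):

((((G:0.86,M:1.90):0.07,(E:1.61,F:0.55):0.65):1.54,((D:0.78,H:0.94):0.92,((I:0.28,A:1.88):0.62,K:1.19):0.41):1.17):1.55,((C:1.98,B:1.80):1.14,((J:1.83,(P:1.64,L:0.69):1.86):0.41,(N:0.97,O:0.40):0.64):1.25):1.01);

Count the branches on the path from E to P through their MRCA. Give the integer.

9

The MRCA of E and P is the root of the tree.
From E up to that node: 4 branches. From P up to the same node: 5 branches. Total: 4 + 5 = 9.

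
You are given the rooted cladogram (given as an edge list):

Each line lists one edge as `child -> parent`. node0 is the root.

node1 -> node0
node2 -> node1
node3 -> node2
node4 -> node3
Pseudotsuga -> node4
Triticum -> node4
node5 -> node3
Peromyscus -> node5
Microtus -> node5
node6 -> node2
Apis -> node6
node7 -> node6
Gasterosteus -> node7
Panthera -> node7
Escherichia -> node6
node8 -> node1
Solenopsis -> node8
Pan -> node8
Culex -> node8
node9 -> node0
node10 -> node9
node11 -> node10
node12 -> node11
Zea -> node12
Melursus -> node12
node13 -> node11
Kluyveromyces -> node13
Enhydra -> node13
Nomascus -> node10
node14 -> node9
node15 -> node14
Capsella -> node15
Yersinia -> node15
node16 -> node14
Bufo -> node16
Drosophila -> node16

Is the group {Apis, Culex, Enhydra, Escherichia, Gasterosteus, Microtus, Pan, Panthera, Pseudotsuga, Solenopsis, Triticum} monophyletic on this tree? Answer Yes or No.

No

The MRCA of the listed taxa is the root, so the smallest clade containing them is the whole tree.
That clade also contains Bufo, Capsella, Drosophila, Kluyveromyces, Melursus, Nomascus, Peromyscus, Yersinia, Zea, which are not in the proposed group, so the group is not monophyletic.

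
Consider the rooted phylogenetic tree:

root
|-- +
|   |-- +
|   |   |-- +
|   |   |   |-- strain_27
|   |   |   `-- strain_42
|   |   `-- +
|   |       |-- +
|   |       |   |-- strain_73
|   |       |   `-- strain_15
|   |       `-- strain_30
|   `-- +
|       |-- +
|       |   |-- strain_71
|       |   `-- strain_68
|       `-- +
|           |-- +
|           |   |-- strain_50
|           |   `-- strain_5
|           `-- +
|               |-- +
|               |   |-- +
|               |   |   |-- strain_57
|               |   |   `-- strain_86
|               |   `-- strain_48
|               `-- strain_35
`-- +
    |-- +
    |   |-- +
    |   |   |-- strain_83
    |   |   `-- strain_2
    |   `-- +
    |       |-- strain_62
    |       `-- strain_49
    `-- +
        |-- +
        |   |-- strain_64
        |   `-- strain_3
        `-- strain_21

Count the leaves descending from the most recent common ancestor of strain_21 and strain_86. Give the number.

20

The MRCA of strain_21 and strain_86 is the root, so the clade is the entire tree.
That clade contains 20 terminal taxa: strain_15, strain_2, strain_21, strain_27, strain_3, strain_30, strain_35, strain_42, strain_48, strain_49, strain_5, strain_50, strain_57, strain_62, strain_64, strain_68, strain_71, strain_73, strain_83, strain_86.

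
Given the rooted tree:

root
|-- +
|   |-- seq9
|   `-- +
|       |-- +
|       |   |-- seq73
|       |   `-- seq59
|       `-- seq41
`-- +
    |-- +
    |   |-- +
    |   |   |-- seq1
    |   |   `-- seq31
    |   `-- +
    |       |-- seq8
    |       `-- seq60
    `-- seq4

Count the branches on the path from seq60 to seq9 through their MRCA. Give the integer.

The MRCA of seq60 and seq9 is the root of the tree.
From seq60 up to that node: 4 branches. From seq9 up to the same node: 2 branches. Total: 4 + 2 = 6.

6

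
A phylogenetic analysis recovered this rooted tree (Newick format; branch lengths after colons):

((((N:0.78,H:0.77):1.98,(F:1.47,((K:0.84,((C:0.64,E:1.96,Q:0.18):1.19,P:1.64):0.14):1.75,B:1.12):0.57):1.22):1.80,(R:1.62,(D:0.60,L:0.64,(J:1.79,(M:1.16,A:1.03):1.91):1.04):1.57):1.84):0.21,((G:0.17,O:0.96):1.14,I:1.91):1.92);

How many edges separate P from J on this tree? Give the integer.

The MRCA of P and J is the node subtending (((N,H),(F,((K,((C,E,Q),P)),B))),(R,(D,L,(J,(M,A))))).
From P up to that node: 6 branches. From J up to the same node: 4 branches. Total: 6 + 4 = 10.

10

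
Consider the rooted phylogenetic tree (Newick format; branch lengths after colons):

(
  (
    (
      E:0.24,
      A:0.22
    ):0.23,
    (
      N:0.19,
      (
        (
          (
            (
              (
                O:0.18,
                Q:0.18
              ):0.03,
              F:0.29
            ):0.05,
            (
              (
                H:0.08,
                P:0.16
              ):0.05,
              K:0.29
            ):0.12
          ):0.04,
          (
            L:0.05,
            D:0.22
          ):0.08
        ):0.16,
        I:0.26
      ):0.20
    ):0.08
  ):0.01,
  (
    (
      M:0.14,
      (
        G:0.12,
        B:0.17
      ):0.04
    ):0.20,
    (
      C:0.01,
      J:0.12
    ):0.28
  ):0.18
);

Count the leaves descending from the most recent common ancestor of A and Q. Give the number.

12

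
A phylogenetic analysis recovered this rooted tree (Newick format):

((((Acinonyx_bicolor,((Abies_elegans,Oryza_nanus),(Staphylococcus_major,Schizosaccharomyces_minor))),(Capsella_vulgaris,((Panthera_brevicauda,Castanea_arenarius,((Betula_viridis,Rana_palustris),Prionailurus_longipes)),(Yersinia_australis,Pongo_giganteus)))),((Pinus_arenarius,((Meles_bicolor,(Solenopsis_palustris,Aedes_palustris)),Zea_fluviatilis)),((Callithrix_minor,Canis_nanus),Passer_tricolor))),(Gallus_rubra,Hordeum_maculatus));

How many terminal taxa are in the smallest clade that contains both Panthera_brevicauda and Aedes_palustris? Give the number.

21

The MRCA of Panthera_brevicauda and Aedes_palustris is the node subtending (((Acinonyx_bicolor,((Abies_elegans,Oryza_nanus),(Staphylococcus_major,Schizosaccharomyces_minor))),(Capsella_vulgaris,((Panthera_brevicauda,Castanea_arenarius,((Betula_viridis,Rana_palustris),Prionailurus_longipes)),(Yersinia_australis,Pongo_giganteus)))),((Pinus_arenarius,((Meles_bicolor,(Solenopsis_palustris,Aedes_palustris)),Zea_fluviatilis)),((Callithrix_minor,Canis_nanus),Passer_tricolor))).
That clade contains 21 terminal taxa: Abies_elegans, Acinonyx_bicolor, Aedes_palustris, Betula_viridis, Callithrix_minor, Canis_nanus, Capsella_vulgaris, Castanea_arenarius, Meles_bicolor, Oryza_nanus, Panthera_brevicauda, Passer_tricolor, Pinus_arenarius, Pongo_giganteus, Prionailurus_longipes, Rana_palustris, Schizosaccharomyces_minor, Solenopsis_palustris, Staphylococcus_major, Yersinia_australis, Zea_fluviatilis.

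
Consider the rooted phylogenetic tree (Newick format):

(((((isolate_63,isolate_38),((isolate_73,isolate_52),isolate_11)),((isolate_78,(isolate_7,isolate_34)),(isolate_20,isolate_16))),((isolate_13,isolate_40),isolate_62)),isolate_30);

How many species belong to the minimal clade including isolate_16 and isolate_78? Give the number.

The MRCA of isolate_16 and isolate_78 is the node subtending ((isolate_78,(isolate_7,isolate_34)),(isolate_20,isolate_16)).
That clade contains 5 terminal taxa: isolate_16, isolate_20, isolate_34, isolate_7, isolate_78.

5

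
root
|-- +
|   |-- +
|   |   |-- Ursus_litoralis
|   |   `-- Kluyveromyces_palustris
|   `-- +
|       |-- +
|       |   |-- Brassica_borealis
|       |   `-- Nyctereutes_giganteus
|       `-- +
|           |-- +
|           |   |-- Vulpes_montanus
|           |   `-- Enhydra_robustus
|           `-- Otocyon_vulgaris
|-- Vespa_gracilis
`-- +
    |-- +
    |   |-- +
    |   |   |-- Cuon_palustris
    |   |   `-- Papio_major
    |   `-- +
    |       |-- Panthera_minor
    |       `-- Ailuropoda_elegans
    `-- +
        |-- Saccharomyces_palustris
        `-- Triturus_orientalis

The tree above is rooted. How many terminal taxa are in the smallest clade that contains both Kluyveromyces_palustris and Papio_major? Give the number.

14

The MRCA of Kluyveromyces_palustris and Papio_major is the root, so the clade is the entire tree.
That clade contains 14 terminal taxa: Ailuropoda_elegans, Brassica_borealis, Cuon_palustris, Enhydra_robustus, Kluyveromyces_palustris, Nyctereutes_giganteus, Otocyon_vulgaris, Panthera_minor, Papio_major, Saccharomyces_palustris, Triturus_orientalis, Ursus_litoralis, Vespa_gracilis, Vulpes_montanus.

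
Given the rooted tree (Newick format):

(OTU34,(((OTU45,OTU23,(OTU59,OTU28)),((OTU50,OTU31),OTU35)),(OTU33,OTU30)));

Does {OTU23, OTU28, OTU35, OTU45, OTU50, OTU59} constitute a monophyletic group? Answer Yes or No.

No

The MRCA of the listed taxa subtends ((OTU45,OTU23,(OTU59,OTU28)),((OTU50,OTU31),OTU35)).
That clade also contains OTU31, which is not in the proposed group, so the group is not monophyletic.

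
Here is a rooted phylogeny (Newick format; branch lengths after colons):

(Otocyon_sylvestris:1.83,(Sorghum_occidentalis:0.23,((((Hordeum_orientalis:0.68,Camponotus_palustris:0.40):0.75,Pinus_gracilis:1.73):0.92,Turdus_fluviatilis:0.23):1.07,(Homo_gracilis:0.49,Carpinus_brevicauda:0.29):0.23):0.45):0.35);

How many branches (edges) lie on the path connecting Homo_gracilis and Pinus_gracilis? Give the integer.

The MRCA of Homo_gracilis and Pinus_gracilis is the node subtending ((((Hordeum_orientalis,Camponotus_palustris),Pinus_gracilis),Turdus_fluviatilis),(Homo_gracilis,Carpinus_brevicauda)).
From Homo_gracilis up to that node: 2 branches. From Pinus_gracilis up to the same node: 3 branches. Total: 2 + 3 = 5.

5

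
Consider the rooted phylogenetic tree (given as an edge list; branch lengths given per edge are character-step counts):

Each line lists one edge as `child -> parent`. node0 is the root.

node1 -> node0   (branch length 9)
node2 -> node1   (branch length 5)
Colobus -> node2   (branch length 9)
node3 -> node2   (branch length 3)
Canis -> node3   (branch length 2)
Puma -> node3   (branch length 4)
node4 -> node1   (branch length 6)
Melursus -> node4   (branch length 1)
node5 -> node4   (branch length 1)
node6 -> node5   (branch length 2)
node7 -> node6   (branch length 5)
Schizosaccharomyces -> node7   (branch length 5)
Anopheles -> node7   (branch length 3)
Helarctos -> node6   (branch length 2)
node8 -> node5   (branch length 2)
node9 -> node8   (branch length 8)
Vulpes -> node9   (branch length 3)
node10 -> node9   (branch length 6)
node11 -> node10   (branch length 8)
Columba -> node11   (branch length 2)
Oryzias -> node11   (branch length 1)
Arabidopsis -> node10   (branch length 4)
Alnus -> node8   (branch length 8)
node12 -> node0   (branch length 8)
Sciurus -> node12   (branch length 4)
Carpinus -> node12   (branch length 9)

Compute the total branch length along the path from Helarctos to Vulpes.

The path runs Helarctos → … → MRCA → … → Vulpes; the MRCA is the node subtending (((Schizosaccharomyces,Anopheles),Helarctos),((Vulpes,((Columba,Oryzias),Arabidopsis)),Alnus)).
Branch lengths along that path: 2 + 2 + 2 + 8 + 3 = 17.

17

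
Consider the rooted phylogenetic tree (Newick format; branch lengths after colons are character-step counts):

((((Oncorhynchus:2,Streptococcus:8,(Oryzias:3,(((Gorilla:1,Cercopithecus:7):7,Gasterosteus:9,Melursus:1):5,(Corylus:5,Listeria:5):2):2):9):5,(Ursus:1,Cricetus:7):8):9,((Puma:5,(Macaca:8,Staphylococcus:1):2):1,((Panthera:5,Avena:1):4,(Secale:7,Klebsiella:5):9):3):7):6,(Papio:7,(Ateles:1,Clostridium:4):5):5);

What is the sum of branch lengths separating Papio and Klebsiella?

42

The path runs Papio → … → MRCA → … → Klebsiella; the MRCA is the root of the tree.
Branch lengths along that path: 7 + 5 + 6 + 7 + 3 + 9 + 5 = 42.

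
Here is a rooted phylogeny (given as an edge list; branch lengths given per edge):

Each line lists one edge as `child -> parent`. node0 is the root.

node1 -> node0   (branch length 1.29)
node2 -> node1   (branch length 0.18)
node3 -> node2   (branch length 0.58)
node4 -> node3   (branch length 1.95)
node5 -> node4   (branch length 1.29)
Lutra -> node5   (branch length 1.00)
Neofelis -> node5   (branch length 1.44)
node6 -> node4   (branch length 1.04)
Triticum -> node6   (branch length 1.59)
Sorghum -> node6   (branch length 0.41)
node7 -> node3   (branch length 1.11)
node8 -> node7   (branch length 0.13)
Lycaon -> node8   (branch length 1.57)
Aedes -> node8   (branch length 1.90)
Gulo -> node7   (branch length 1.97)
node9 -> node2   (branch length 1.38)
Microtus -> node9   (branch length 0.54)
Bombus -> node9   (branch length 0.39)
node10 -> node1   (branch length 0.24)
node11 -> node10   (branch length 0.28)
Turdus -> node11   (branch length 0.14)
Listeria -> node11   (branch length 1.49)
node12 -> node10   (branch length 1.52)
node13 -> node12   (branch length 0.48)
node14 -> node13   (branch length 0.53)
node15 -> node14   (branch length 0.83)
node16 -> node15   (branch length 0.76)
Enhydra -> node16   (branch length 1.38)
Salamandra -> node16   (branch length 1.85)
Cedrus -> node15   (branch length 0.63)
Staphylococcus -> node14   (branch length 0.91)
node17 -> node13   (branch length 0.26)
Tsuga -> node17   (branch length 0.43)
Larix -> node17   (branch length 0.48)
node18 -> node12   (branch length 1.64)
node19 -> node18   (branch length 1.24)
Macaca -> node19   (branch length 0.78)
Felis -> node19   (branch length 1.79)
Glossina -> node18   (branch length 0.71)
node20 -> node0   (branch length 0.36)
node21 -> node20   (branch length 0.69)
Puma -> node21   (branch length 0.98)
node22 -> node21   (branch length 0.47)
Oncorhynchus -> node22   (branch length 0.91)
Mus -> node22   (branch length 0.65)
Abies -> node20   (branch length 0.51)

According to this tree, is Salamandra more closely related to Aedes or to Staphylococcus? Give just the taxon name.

The MRCA of Salamandra and Staphylococcus subtends (((Enhydra,Salamandra),Cedrus),Staphylococcus) (4 taxa).
The MRCA of Salamandra and Aedes subtends (((((Lutra,Neofelis),(Triticum,Sorghum)),((Lycaon,Aedes),Gulo)),(Microtus,Bombus)),((Turdus,Listeria),(((((Enhydra,Salamandra),Cedrus),Staphylococcus),(Tsuga,Larix)),((Macaca,Felis),Glossina)))) (20 taxa).
The first is nested inside the second, so Salamandra shares a more recent common ancestor with Staphylococcus.

Staphylococcus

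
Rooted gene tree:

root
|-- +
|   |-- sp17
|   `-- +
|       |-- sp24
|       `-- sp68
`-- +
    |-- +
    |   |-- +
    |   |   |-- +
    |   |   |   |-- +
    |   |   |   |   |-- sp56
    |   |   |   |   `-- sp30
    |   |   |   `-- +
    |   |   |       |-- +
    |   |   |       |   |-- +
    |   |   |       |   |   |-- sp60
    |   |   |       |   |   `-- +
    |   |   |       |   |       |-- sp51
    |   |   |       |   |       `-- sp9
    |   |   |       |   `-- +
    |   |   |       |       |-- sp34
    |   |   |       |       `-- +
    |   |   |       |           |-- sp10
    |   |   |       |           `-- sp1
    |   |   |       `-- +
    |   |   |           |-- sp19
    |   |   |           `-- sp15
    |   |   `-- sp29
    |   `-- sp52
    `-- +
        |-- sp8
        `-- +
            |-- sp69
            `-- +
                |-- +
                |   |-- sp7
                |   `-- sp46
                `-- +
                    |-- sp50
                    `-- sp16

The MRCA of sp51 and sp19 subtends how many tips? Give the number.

8

The MRCA of sp51 and sp19 is the node subtending (((sp60,(sp51,sp9)),(sp34,(sp10,sp1))),(sp19,sp15)).
That clade contains 8 terminal taxa: sp1, sp10, sp15, sp19, sp34, sp51, sp60, sp9.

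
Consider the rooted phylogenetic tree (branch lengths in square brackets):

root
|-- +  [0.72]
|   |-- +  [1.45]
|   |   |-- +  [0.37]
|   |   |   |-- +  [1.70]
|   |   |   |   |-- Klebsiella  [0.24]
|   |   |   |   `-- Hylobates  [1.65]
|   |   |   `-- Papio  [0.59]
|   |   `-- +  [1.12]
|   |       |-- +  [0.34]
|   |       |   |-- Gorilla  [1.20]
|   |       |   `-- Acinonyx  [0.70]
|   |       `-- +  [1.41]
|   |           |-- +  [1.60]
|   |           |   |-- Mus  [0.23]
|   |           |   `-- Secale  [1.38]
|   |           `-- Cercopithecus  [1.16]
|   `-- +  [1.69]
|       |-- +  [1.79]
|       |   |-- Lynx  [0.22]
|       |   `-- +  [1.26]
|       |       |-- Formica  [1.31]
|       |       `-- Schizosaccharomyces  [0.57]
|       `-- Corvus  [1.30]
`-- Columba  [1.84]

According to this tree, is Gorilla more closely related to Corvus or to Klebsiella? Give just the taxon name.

The MRCA of Gorilla and Klebsiella subtends (((Klebsiella,Hylobates),Papio),((Gorilla,Acinonyx),((Mus,Secale),Cercopithecus))) (8 taxa).
The MRCA of Gorilla and Corvus subtends ((((Klebsiella,Hylobates),Papio),((Gorilla,Acinonyx),((Mus,Secale),Cercopithecus))),((Lynx,(Formica,Schizosaccharomyces)),Corvus)) (12 taxa).
The first is nested inside the second, so Gorilla shares a more recent common ancestor with Klebsiella.

Klebsiella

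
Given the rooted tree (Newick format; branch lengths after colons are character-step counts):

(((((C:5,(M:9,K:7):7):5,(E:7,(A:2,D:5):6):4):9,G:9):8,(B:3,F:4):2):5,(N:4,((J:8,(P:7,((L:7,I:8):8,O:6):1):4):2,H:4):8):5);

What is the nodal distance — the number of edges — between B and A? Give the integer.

7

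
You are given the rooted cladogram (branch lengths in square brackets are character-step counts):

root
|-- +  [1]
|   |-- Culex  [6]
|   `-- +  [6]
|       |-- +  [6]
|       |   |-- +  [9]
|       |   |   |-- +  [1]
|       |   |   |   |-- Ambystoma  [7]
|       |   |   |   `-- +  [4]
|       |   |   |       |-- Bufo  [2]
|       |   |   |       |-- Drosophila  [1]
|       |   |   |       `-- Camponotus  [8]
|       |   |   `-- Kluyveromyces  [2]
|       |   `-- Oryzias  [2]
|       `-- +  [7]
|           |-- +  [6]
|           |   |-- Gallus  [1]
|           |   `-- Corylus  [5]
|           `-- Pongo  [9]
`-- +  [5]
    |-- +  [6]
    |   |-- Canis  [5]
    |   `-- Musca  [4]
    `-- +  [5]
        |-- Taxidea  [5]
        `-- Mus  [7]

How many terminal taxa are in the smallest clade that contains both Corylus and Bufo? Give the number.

The MRCA of Corylus and Bufo is the node subtending ((((Ambystoma,(Bufo,Drosophila,Camponotus)),Kluyveromyces),Oryzias),((Gallus,Corylus),Pongo)).
That clade contains 9 terminal taxa: Ambystoma, Bufo, Camponotus, Corylus, Drosophila, Gallus, Kluyveromyces, Oryzias, Pongo.

9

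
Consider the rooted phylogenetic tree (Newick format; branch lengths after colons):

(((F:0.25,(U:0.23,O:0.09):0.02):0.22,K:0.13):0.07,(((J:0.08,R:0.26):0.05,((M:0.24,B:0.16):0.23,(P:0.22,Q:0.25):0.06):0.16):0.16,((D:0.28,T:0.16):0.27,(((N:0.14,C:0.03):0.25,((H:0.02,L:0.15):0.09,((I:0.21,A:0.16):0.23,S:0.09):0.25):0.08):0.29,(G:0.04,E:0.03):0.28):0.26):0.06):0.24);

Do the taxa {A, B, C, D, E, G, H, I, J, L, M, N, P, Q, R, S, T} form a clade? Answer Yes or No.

The most recent common ancestor of these taxa subtends (((J,R),((M,B),(P,Q))),((D,T),(((N,C),((H,L),((I,A),S))),(G,E)))).
That clade has exactly 17 tips — every listed taxon and nothing else — so the group is monophyletic.

Yes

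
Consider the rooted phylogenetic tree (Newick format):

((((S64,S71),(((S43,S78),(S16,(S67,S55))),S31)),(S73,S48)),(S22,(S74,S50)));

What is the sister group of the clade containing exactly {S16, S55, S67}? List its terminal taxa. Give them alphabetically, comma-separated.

S43, S78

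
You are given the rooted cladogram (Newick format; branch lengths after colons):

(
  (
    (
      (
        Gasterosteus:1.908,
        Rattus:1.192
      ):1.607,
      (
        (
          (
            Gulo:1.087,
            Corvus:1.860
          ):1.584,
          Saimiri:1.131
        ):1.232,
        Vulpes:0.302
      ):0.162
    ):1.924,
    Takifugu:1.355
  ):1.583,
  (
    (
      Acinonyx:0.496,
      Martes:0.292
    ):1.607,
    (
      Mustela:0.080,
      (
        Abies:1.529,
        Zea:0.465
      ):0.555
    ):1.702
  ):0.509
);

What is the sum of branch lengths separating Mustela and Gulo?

9.863

The path runs Mustela → … → MRCA → … → Gulo; the MRCA is the root of the tree.
Branch lengths along that path: 0.080 + 1.702 + 0.509 + 1.583 + 1.924 + 0.162 + 1.232 + 1.584 + 1.087 = 9.863.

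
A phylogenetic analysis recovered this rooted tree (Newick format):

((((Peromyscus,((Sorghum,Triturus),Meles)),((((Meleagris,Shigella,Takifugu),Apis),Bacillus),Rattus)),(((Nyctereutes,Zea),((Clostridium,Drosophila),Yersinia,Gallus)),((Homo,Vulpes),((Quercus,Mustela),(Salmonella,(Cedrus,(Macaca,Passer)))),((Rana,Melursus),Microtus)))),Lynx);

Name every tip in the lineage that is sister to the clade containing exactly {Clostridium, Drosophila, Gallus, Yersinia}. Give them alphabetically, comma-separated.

The clade containing exactly {Clostridium, Drosophila, Gallus, Yersinia} attaches to the tree at the node subtending ((Nyctereutes,Zea),((Clostridium,Drosophila),Yersinia,Gallus)).
The other lineage descending from that same node — the sister group — is (Nyctereutes,Zea); its 2 tips in alphabetical order are the answer.

Nyctereutes, Zea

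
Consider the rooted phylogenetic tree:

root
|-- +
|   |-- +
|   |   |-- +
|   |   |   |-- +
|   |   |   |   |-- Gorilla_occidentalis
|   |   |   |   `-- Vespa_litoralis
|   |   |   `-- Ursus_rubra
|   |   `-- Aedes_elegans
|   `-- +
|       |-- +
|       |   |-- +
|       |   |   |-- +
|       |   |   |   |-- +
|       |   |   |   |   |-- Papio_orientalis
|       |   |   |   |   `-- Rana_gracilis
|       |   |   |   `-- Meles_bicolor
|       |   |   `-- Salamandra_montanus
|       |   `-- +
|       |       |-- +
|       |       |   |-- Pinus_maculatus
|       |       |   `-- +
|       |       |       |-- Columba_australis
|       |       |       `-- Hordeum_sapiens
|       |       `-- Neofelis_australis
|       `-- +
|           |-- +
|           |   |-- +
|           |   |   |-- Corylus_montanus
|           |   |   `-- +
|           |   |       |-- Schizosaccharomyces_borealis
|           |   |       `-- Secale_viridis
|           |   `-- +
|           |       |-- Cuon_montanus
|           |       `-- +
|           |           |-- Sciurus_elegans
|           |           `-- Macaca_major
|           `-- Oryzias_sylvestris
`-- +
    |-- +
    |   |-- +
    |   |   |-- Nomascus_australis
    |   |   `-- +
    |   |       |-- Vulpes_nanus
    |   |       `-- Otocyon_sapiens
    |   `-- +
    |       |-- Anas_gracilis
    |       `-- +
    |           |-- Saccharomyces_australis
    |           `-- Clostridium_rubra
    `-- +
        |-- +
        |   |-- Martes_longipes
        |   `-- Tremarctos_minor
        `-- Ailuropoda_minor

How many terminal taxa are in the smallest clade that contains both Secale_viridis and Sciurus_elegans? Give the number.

6

The MRCA of Secale_viridis and Sciurus_elegans is the node subtending ((Corylus_montanus,(Schizosaccharomyces_borealis,Secale_viridis)),(Cuon_montanus,(Sciurus_elegans,Macaca_major))).
That clade contains 6 terminal taxa: Corylus_montanus, Cuon_montanus, Macaca_major, Schizosaccharomyces_borealis, Sciurus_elegans, Secale_viridis.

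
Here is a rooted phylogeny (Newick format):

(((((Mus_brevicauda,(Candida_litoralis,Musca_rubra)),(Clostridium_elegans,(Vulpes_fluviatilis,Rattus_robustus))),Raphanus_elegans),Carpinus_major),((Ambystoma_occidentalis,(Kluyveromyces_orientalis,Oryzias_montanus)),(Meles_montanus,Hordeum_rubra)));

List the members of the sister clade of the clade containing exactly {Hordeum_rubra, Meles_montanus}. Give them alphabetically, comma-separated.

The clade containing exactly {Hordeum_rubra, Meles_montanus} attaches to the tree at the node subtending ((Ambystoma_occidentalis,(Kluyveromyces_orientalis,Oryzias_montanus)),(Meles_montanus,Hordeum_rubra)).
The other lineage descending from that same node — the sister group — is (Ambystoma_occidentalis,(Kluyveromyces_orientalis,Oryzias_montanus)); its 3 tips in alphabetical order are the answer.

Ambystoma_occidentalis, Kluyveromyces_orientalis, Oryzias_montanus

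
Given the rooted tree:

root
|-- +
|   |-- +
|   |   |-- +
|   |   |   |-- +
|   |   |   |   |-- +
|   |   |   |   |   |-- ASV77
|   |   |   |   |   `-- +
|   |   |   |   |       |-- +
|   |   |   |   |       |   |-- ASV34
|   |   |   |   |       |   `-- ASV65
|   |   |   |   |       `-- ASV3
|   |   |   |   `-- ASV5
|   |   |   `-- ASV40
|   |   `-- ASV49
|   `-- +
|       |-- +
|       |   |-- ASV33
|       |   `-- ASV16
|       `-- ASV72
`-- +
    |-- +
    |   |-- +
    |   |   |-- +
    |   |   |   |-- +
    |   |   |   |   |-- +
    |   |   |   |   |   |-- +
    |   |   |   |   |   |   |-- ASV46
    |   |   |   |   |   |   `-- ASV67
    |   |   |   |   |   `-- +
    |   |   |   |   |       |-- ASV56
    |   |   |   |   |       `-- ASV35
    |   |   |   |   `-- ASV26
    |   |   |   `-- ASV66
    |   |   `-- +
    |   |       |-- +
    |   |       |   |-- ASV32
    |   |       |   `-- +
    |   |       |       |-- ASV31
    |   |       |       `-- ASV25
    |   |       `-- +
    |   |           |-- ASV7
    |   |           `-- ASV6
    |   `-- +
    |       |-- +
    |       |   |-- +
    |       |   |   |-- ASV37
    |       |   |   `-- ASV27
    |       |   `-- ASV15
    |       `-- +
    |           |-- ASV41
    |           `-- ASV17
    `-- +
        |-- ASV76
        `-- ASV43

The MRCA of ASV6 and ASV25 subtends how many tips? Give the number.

The MRCA of ASV6 and ASV25 is the node subtending ((ASV32,(ASV31,ASV25)),(ASV7,ASV6)).
That clade contains 5 terminal taxa: ASV25, ASV31, ASV32, ASV6, ASV7.

5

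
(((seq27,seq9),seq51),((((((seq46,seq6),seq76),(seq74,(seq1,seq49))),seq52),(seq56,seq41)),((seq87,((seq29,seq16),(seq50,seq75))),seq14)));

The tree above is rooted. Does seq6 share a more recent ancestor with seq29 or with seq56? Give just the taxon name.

seq56

The MRCA of seq6 and seq56 subtends (((((seq46,seq6),seq76),(seq74,(seq1,seq49))),seq52),(seq56,seq41)) (9 taxa).
The MRCA of seq6 and seq29 subtends ((((((seq46,seq6),seq76),(seq74,(seq1,seq49))),seq52),(seq56,seq41)),((seq87,((seq29,seq16),(seq50,seq75))),seq14)) (15 taxa).
The first is nested inside the second, so seq6 shares a more recent common ancestor with seq56.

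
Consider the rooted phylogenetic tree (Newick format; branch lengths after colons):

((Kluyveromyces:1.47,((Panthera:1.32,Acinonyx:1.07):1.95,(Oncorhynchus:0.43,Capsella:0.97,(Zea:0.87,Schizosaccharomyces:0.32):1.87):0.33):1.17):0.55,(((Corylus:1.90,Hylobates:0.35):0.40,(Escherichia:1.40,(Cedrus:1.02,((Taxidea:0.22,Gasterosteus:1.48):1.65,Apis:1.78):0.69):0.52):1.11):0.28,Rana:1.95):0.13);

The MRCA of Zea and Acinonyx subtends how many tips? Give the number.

The MRCA of Zea and Acinonyx is the node subtending ((Panthera,Acinonyx),(Oncorhynchus,Capsella,(Zea,Schizosaccharomyces))).
That clade contains 6 terminal taxa: Acinonyx, Capsella, Oncorhynchus, Panthera, Schizosaccharomyces, Zea.

6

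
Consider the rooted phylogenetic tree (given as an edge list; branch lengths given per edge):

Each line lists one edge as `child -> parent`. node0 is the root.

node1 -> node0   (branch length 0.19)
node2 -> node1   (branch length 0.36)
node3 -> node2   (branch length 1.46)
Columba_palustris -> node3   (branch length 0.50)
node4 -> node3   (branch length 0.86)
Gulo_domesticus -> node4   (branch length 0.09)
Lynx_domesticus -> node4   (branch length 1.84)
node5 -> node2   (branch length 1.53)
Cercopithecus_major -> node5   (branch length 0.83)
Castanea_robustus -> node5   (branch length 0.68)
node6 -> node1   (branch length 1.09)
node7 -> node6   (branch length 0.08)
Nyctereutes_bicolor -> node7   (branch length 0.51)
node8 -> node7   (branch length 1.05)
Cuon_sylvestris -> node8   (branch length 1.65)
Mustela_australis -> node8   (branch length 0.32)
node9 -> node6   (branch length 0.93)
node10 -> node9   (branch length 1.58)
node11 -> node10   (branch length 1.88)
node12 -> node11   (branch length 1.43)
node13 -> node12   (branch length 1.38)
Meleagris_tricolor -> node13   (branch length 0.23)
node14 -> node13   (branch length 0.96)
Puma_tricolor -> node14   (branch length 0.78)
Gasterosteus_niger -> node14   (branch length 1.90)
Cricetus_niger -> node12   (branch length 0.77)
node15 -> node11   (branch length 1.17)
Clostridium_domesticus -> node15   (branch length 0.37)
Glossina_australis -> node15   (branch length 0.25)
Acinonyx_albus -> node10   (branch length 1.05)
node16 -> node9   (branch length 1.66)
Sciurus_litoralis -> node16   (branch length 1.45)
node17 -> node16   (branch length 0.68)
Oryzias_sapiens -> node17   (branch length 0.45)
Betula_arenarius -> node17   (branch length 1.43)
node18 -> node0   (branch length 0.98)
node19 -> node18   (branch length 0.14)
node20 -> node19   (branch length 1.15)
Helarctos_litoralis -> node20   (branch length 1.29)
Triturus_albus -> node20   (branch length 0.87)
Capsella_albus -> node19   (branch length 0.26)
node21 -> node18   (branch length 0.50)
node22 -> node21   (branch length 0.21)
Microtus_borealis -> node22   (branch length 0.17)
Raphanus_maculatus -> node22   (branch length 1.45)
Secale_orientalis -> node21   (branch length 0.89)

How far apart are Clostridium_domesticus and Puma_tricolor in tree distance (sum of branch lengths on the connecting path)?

The path runs Clostridium_domesticus → … → MRCA → … → Puma_tricolor; the MRCA is the node subtending (((Meleagris_tricolor,(Puma_tricolor,Gasterosteus_niger)),Cricetus_niger),(Clostridium_domesticus,Glossina_australis)).
Branch lengths along that path: 0.37 + 1.17 + 1.43 + 1.38 + 0.96 + 0.78 = 6.09.

6.09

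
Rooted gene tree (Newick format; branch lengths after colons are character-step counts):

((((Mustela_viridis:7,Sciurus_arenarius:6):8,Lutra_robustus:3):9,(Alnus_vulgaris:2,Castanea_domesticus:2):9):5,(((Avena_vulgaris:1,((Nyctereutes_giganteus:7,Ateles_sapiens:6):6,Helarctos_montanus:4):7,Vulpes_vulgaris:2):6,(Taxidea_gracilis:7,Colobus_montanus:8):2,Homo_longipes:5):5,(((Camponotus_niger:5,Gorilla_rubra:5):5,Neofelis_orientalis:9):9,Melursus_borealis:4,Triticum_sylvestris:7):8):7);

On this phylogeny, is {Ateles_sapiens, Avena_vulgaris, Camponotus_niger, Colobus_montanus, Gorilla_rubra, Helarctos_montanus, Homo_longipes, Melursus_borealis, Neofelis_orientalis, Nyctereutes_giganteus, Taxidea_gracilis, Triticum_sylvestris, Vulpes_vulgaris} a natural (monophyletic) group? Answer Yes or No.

Yes

The most recent common ancestor of these taxa subtends (((Avena_vulgaris,((Nyctereutes_giganteus,Ateles_sapiens),Helarctos_montanus),Vulpes_vulgaris),(Taxidea_gracilis,Colobus_montanus),Homo_longipes),(((Camponotus_niger,Gorilla_rubra),Neofelis_orientalis),Melursus_borealis,Triticum_sylvestris)).
That clade has exactly 13 tips — every listed taxon and nothing else — so the group is monophyletic.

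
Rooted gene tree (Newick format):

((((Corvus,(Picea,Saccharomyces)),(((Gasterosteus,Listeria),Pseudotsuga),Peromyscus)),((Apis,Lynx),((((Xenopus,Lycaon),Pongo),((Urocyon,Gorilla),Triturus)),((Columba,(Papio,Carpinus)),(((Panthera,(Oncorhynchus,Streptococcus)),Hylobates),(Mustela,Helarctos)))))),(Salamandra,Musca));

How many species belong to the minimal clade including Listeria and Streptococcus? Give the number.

24

The MRCA of Listeria and Streptococcus is the node subtending (((Corvus,(Picea,Saccharomyces)),(((Gasterosteus,Listeria),Pseudotsuga),Peromyscus)),((Apis,Lynx),((((Xenopus,Lycaon),Pongo),((Urocyon,Gorilla),Triturus)),((Columba,(Papio,Carpinus)),(((Panthera,(Oncorhynchus,Streptococcus)),Hylobates),(Mustela,Helarctos)))))).
That clade contains 24 terminal taxa: Apis, Carpinus, Columba, Corvus, Gasterosteus, Gorilla, Helarctos, Hylobates, Listeria, Lycaon, Lynx, Mustela, Oncorhynchus, Panthera, Papio, Peromyscus, Picea, Pongo, Pseudotsuga, Saccharomyces, Streptococcus, Triturus, Urocyon, Xenopus.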